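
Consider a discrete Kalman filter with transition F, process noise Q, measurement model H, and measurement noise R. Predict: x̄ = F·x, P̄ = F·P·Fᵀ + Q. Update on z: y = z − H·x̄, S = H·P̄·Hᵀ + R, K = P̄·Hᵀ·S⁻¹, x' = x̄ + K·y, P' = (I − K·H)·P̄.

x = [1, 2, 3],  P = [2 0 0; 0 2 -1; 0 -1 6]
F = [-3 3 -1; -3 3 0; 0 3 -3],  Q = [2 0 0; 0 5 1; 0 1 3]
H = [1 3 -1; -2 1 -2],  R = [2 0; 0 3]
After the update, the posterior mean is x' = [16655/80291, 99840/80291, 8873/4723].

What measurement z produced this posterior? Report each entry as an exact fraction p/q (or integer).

z = [2, -3]

x̄ = F·x = [0, 3, -3]
P̄ = F·P·Fᵀ + Q = [50 39 48; 39 41 28; 48 28 93]
S = H·P̄·Hᵀ + R = [484 -182; -182 732]
K = P̄·Hᵀ·S⁻¹ = [29267/160582 -27165/160582; 40581/160582 -5156/80291; -260/4723 -3407/9446]
x' − x̄ = [16655/80291, -141033/80291, 23042/4723] = K·y
y = (KᵀK)⁻¹·Kᵀ·(x' − x̄) = [-10, -12]
z = y + H·x̄ = [-10, -12] + [12, 9] = [2, -3]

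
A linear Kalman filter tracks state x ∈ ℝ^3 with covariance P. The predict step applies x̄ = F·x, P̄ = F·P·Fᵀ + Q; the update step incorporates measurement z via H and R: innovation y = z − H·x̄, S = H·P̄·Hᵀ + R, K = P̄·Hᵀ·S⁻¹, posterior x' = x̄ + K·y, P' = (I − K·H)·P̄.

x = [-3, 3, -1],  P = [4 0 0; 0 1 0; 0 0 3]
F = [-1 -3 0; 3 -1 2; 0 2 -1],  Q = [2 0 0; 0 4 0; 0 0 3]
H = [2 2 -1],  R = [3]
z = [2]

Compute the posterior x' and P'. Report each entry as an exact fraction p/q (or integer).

x̄ = F·x = [-6, -14, 7]
P̄ = F·P·Fᵀ + Q = [15 -9 -6; -9 53 -8; -6 -8 10]
y = z − H·x̄ = [49]
S = H·P̄·Hᵀ + R = [269]
K = P̄·Hᵀ·S⁻¹ = [18/269; 96/269; -38/269]
x' = x̄ + K·y = [-732/269, 938/269, 21/269]
P' = (I − K·H)·P̄ = [3711/269 -4149/269 -930/269; -4149/269 5041/269 1496/269; -930/269 1496/269 1246/269]

x' = [-732/269, 938/269, 21/269]
P' = [3711/269 -4149/269 -930/269; -4149/269 5041/269 1496/269; -930/269 1496/269 1246/269]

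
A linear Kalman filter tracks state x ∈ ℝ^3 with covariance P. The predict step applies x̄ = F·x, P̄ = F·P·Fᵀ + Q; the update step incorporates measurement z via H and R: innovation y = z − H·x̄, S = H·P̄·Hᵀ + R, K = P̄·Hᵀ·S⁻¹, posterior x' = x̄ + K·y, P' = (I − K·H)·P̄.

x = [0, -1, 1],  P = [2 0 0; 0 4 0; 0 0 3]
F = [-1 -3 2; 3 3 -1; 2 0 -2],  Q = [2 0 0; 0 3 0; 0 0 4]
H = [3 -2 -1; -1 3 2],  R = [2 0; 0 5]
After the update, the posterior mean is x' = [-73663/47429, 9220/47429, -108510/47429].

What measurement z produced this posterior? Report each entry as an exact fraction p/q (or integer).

z = [-3, -3]

x̄ = F·x = [5, -4, -2]
P̄ = F·P·Fᵀ + Q = [52 -48 -16; -48 60 18; -16 18 24]
S = H·P̄·Hᵀ + R = [1478 -1330; -1330 1261]
K = P̄·Hᵀ·S⁻¹ = [17354/47429 9728/47429; -2241/47429 7566/47429; 10376/47429 15382/47429]
x' − x̄ = [-310808/47429, 198936/47429, -13652/47429] = K·y
y = (KᵀK)⁻¹·Kᵀ·(x' − x̄) = [-28, 18]
z = y + H·x̄ = [-28, 18] + [25, -21] = [-3, -3]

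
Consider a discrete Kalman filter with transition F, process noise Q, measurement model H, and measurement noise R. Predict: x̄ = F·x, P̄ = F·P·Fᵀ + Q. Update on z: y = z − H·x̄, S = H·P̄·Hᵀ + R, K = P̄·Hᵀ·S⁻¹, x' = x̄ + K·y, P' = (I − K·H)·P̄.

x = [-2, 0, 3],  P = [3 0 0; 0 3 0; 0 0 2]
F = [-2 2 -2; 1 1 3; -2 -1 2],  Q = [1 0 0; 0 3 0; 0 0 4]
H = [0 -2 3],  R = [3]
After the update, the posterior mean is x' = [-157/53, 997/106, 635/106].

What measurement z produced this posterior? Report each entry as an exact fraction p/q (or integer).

x̄ = F·x = [-2, 7, 10]
P̄ = F·P·Fᵀ + Q = [33 -12 -2; -12 27 3; -2 3 27]
S = H·P̄·Hᵀ + R = [318]
K = P̄·Hᵀ·S⁻¹ = [3/53; -15/106; 25/106]
x' − x̄ = [-51/53, 255/106, -425/106] = K·y
y = (KᵀK)⁻¹·Kᵀ·(x' − x̄) = [-17]
z = y + H·x̄ = [-17] + [16] = [-1]

z = [-1]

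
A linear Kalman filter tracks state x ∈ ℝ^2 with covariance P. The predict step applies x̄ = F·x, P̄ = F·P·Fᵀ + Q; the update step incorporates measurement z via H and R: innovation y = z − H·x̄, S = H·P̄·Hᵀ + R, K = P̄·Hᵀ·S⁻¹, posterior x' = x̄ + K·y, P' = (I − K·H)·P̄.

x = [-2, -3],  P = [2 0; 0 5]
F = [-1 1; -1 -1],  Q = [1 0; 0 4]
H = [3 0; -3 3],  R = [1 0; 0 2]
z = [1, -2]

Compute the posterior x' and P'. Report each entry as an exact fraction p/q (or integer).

x̄ = F·x = [-1, 5]
P̄ = F·P·Fᵀ + Q = [8 -3; -3 11]
y = z − H·x̄ = [4, -20]
S = H·P̄·Hᵀ + R = [73 -99; -99 227]
K = P̄·Hᵀ·S⁻¹ = [2181/6770 -33/6770; 423/1354 435/1354]
x' = x̄ + K·y = [1307/3385, -119/677]
P' = (I − K·H)·P̄ = [727/6770 141/1354; 141/1354 431/1354]

x' = [1307/3385, -119/677]
P' = [727/6770 141/1354; 141/1354 431/1354]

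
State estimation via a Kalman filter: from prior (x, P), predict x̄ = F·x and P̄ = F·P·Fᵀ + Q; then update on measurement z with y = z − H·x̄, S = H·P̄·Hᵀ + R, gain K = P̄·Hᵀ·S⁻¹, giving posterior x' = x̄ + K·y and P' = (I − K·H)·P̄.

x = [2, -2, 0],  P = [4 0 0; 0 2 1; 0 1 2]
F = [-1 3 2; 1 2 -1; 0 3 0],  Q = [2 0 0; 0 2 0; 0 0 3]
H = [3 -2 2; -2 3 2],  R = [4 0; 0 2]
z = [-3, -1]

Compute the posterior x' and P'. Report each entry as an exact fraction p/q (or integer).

x̄ = F·x = [-8, -2, -6]
P̄ = F·P·Fᵀ + Q = [44 5 24; 5 12 9; 24 9 21]
y = z − H·x̄ = [29, 1]
S = H·P̄·Hᵀ + R = [688 -121; -121 226]
K = P̄·Hᵀ·S⁻¹ = [35395/140847 3370/140847; 7358/140847 31361/140847; 8079/46949 8688/46949]
x' = x̄ + K·y = [-32317/46949, -12317/46949, -38715/46949]
P' = (I − K·H)·P̄ = [264368/140847 237400/140847 -29454/46949; 237400/140847 244058/140847 -32442/46949; -29454/46949 -32442/46949 27897/46949]

x' = [-32317/46949, -12317/46949, -38715/46949]
P' = [264368/140847 237400/140847 -29454/46949; 237400/140847 244058/140847 -32442/46949; -29454/46949 -32442/46949 27897/46949]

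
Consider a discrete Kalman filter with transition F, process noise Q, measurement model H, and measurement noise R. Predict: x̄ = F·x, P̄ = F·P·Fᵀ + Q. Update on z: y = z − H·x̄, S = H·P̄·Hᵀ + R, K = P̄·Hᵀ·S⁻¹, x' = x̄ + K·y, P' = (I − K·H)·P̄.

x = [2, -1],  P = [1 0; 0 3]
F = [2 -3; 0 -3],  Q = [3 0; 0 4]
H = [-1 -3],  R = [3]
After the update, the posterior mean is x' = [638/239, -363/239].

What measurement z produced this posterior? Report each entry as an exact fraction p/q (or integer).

z = [2]

x̄ = F·x = [7, 3]
P̄ = F·P·Fᵀ + Q = [34 27; 27 31]
S = H·P̄·Hᵀ + R = [478]
K = P̄·Hᵀ·S⁻¹ = [-115/478; -60/239]
x' − x̄ = [-1035/239, -1080/239] = K·y
y = (KᵀK)⁻¹·Kᵀ·(x' − x̄) = [18]
z = y + H·x̄ = [18] + [-16] = [2]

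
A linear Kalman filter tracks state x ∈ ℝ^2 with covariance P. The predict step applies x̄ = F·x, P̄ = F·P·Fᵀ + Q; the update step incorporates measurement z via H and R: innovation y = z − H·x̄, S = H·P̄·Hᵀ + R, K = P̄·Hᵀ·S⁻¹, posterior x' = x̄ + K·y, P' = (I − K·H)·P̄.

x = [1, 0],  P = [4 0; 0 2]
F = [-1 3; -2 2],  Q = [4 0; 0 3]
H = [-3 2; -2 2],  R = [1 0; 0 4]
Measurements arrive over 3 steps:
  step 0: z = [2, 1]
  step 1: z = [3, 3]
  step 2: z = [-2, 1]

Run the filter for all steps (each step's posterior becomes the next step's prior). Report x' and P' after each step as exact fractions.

step 0: x' = [-541/418, -71/76], P' = [768/209 97/19; 97/19 277/38]
step 1: x' = [-110009/389326, 214056/194663], P' = [334592/194663 447753/194663; 447753/194663 636044/194663]
step 2: x' = [125403547/48149586, 140842807/48149586], P' = [38748296/24074793 51793541/24074793; 51793541/24074793 147575449/48149586]

step 0: x̄ = F·x = [-1, -2]
step 0: P̄ = F·P·Fᵀ + Q = [26 20; 20 27]
step 0: y = z − H·x̄ = [3, 3]
step 0: S = H·P̄·Hᵀ + R = [103 64; 64 56]
step 0: K = P̄·Hᵀ·S⁻¹ = [-170/209 299/418; -14/19 83/76]
step 0: x' = x̄ + K·y = [-541/418, -71/76]
step 0: P' = (I − K·H)·P̄ = [768/209 97/19; 97/19 277/38]
step 1: x̄ = F·x = [-1261/836, 301/418]
step 1: P̄ = F·P·Fᵀ + Q = [17827/418 2141/209; 2141/209 1257/209]
step 1: y = z − H·x̄ = [-2479/836, -609/418]
step 1: S = H·P̄·Hᵀ + R = [119533/418 37099/209; 37099/209 24390/209]
step 1: K = P̄·Hᵀ·S⁻¹ = [-108270/194663 113161/389326; -71171/194663 188291/389326]
step 1: x' = x̄ + K·y = [-110009/389326, 214056/194663]
step 1: P' = (I − K·H)·P̄ = [334592/194663 447753/194663; 447753/194663 636044/194663]
step 2: x̄ = F·x = [1394345/389326, 538121/194663]
step 2: P̄ = F·P·Fᵀ + Q = [4151122/194663 903424/194663; 903424/194663 884509/194663]
step 2: y = z − H·x̄ = [1251899/389326, 512766/194663]
step 2: S = H·P̄·Hᵀ + R = [30251709/194663 19410528/194663; 19410528/194663 13693784/194663]
step 2: K = P̄·Hᵀ·S⁻¹ = [-12657806/24074793 4348415/16049862; -7805174/24074793 14662789/32099724]
step 2: x' = x̄ + K·y = [125403547/48149586, 140842807/48149586]
step 2: P' = (I − K·H)·P̄ = [38748296/24074793 51793541/24074793; 51793541/24074793 147575449/48149586]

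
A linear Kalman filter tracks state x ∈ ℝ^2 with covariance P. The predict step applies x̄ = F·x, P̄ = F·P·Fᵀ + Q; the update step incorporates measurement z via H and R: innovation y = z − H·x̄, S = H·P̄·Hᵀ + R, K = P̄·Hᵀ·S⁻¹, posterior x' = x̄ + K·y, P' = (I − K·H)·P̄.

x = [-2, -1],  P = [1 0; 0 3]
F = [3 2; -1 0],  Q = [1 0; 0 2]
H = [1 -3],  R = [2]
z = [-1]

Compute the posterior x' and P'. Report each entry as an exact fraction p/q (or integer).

x̄ = F·x = [-8, 2]
P̄ = F·P·Fᵀ + Q = [22 -3; -3 3]
y = z − H·x̄ = [13]
S = H·P̄·Hᵀ + R = [69]
K = P̄·Hᵀ·S⁻¹ = [31/69; -4/23]
x' = x̄ + K·y = [-149/69, -6/23]
P' = (I − K·H)·P̄ = [557/69 55/23; 55/23 21/23]

x' = [-149/69, -6/23]
P' = [557/69 55/23; 55/23 21/23]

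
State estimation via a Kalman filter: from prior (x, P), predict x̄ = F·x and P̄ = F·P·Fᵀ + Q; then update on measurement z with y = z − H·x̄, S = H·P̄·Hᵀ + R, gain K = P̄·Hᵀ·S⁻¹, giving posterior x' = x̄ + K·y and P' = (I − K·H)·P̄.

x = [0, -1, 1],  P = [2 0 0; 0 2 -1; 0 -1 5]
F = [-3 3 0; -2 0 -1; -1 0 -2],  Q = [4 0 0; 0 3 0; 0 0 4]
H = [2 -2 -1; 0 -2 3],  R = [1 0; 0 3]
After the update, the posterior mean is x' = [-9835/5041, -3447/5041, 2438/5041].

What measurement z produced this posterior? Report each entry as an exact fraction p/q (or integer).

x̄ = F·x = [-3, -1, -2]
P̄ = F·P·Fᵀ + Q = [40 15 12; 15 16 14; 12 14 26]
S = H·P̄·Hᵀ + R = [139 -58; -58 133]
K = P̄·Hᵀ·S⁻¹ = [5402/15123 3038/15123; -516/5041 154/5041; -1090/15123 5210/15123]
x' − x̄ = [5288/5041, 1594/5041, 12520/5041] = K·y
y = (KᵀK)⁻¹·Kᵀ·(x' − x̄) = [-1, 7]
z = y + H·x̄ = [-1, 7] + [-2, -4] = [-3, 3]

z = [-3, 3]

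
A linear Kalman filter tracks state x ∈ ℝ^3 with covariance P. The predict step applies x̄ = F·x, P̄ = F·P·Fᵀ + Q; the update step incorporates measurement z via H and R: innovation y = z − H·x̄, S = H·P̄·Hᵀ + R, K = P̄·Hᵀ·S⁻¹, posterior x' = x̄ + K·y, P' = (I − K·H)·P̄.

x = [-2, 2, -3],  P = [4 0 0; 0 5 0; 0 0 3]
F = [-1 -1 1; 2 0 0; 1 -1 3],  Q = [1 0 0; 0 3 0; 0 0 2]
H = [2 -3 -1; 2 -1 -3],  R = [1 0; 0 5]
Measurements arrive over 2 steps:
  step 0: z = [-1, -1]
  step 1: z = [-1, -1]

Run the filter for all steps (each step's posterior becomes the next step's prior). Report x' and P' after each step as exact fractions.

step 0: x' = [-66769/55979, -13030/55979, -3193/5089], P' = [208911/55979 92956/55979 11362/5089; 92956/55979 52643/55979 3788/5089; 11362/5089 3788/5089 10142/5089]
step 1: x' = [-236220064/1329361441, 210389574/1329361441, 196674268/1329361441], P' = [2473508777/1329361441 1074272658/1329361441 1491882322/1329361441; 1074272658/1329361441 722661101/1329361441 337635590/1329361441; 1491882322/1329361441 337635590/1329361441 1736565378/1329361441]

step 0: x̄ = F·x = [-3, -4, -13]
step 0: P̄ = F·P·Fᵀ + Q = [13 -8 10; -8 19 8; 10 8 38]
step 0: y = z − H·x̄ = [-20, -38]
step 0: S = H·P̄·Hᵀ + R = [366 287; 287 378]
step 0: K = P̄·Hᵀ·S⁻¹ = [1996/7997 -10016/55979; -1955/7997 1653/55979; 174/727 -2298/5089]
step 0: x' = x̄ + K·y = [-66769/55979, -13030/55979, -3193/5089]
step 0: P' = (I − K·H)·P̄ = [208911/55979 92956/55979 11362/5089; 92956/55979 52643/55979 3788/5089; 11362/5089 3788/5089 10142/5089]
step 1: x̄ = F·x = [44676/55979, -133538/55979, -159108/55979]
step 1: P̄ = F·P·Fᵀ + Q = [281707/55979 -353770/55979 -238218/55979; -353770/55979 1003581/55979 981802/55979; -238218/55979 981802/55979 1691542/55979]
step 1: y = z − H·x̄ = [-705053/55979, -756193/55979]
step 1: S = H·P̄·Hᵀ + R = [22995502/55979 23766121/55979; 23766121/55979 27798690/55979]
step 1: K = P̄·Hᵀ·S⁻¹ = [232317258/1329361441 -120580414/1329361441; -357073577/1329361441 82595489/1329361441; 234292496/1329361441 -512713416/1329361441]
step 1: x' = x̄ + K·y = [-236220064/1329361441, 210389574/1329361441, 196674268/1329361441]
step 1: P' = (I − K·H)·P̄ = [2473508777/1329361441 1074272658/1329361441 1491882322/1329361441; 1074272658/1329361441 722661101/1329361441 337635590/1329361441; 1491882322/1329361441 337635590/1329361441 1736565378/1329361441]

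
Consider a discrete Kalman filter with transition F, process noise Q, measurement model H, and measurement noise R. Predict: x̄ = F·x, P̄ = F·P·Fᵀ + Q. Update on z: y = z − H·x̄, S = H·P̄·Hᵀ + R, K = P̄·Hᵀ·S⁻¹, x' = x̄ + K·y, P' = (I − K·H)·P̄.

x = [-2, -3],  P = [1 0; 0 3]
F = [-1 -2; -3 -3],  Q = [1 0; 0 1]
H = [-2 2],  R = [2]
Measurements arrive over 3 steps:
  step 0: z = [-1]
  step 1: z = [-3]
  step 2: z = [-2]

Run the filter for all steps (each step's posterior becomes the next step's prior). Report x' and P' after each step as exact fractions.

step 0: x̄ = F·x = [8, 15]
step 0: P̄ = F·P·Fᵀ + Q = [14 21; 21 37]
step 0: y = z − H·x̄ = [-15]
step 0: S = H·P̄·Hᵀ + R = [38]
step 0: K = P̄·Hᵀ·S⁻¹ = [7/19; 16/19]
step 0: x' = x̄ + K·y = [47/19, 45/19]
step 0: P' = (I − K·H)·P̄ = [168/19 175/19; 175/19 191/19]
step 1: x̄ = F·x = [-137/19, -276/19]
step 1: P̄ = F·P·Fᵀ + Q = [1651/19 3225/19; 3225/19 6400/19]
step 1: y = z − H·x̄ = [221/19]
step 1: S = H·P̄·Hᵀ + R = [6442/19]
step 1: K = P̄·Hᵀ·S⁻¹ = [1574/3221; 3175/3221]
step 1: x' = x̄ + K·y = [-4917/3221, -9859/3221]
step 1: P' = (I − K·H)·P̄ = [19101/3221 20675/3221; 20675/3221 23850/3221]
step 2: x̄ = F·x = [24635/3221, 44328/3221]
step 2: P̄ = F·P·Fᵀ + Q = [200422/3221 386478/3221; 386478/3221 761930/3221]
step 2: y = z − H·x̄ = [-45828/3221]
step 2: S = H·P̄·Hᵀ + R = [764026/3221]
step 2: K = P̄·Hᵀ·S⁻¹ = [186056/382013; 375452/382013]
step 2: x' = x̄ + K·y = [274547/382013, -84552/382013]
step 2: P' = (I − K·H)·P̄ = [2275734/382013 2461790/382013; 2461790/382013 2837242/382013]

step 0: x' = [47/19, 45/19], P' = [168/19 175/19; 175/19 191/19]
step 1: x' = [-4917/3221, -9859/3221], P' = [19101/3221 20675/3221; 20675/3221 23850/3221]
step 2: x' = [274547/382013, -84552/382013], P' = [2275734/382013 2461790/382013; 2461790/382013 2837242/382013]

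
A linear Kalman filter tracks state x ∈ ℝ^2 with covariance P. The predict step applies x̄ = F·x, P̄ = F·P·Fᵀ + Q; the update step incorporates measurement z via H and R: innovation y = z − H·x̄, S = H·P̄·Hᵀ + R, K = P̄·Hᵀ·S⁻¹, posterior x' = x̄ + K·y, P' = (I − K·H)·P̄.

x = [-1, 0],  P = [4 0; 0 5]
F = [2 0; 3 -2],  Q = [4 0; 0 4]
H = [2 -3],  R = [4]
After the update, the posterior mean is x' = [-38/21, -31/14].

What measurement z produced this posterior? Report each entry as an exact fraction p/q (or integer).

z = [3]

x̄ = F·x = [-2, -3]
P̄ = F·P·Fᵀ + Q = [20 24; 24 60]
S = H·P̄·Hᵀ + R = [336]
K = P̄·Hᵀ·S⁻¹ = [-2/21; -11/28]
x' − x̄ = [4/21, 11/14] = K·y
y = (KᵀK)⁻¹·Kᵀ·(x' − x̄) = [-2]
z = y + H·x̄ = [-2] + [5] = [3]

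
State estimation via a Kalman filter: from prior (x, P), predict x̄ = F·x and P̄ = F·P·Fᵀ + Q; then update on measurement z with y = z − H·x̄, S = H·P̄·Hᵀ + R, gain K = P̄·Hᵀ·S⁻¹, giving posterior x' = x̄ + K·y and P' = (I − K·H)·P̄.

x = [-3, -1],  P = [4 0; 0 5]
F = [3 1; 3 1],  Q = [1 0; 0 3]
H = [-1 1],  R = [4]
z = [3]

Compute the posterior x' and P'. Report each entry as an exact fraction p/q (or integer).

x' = [-83/8, -71/8]
P' = [335/8 331/8; 331/8 343/8]

x̄ = F·x = [-10, -10]
P̄ = F·P·Fᵀ + Q = [42 41; 41 44]
y = z − H·x̄ = [3]
S = H·P̄·Hᵀ + R = [8]
K = P̄·Hᵀ·S⁻¹ = [-1/8; 3/8]
x' = x̄ + K·y = [-83/8, -71/8]
P' = (I − K·H)·P̄ = [335/8 331/8; 331/8 343/8]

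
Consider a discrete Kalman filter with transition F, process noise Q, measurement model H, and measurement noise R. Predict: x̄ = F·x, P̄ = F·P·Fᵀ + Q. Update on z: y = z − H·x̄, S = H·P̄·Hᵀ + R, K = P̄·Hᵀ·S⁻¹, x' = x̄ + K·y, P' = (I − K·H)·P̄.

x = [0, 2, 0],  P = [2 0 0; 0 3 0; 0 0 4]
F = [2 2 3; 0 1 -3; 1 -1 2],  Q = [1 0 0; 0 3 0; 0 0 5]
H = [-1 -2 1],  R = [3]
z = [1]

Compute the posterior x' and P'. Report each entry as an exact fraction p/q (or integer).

x̄ = F·x = [4, 2, -2]
P̄ = F·P·Fᵀ + Q = [57 -30 22; -30 42 -27; 22 -27 26]
y = z − H·x̄ = [11]
S = H·P̄·Hᵀ + R = [198]
K = P̄·Hᵀ·S⁻¹ = [25/198; -9/22; 29/99]
x' = x̄ + K·y = [97/18, -5/2, 11/9]
P' = (I − K·H)·P̄ = [10661/198 -435/22 1453/99; -435/22 195/22 -36/11; 1453/99 -36/11 892/99]

x' = [97/18, -5/2, 11/9]
P' = [10661/198 -435/22 1453/99; -435/22 195/22 -36/11; 1453/99 -36/11 892/99]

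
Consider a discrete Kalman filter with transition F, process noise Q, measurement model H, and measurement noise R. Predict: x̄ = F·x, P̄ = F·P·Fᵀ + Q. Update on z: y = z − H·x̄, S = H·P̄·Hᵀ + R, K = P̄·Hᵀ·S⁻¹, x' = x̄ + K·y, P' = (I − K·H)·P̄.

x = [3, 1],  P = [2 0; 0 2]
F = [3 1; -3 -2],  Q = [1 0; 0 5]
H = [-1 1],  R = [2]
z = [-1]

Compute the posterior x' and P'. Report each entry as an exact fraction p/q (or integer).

x̄ = F·x = [10, -11]
P̄ = F·P·Fᵀ + Q = [21 -22; -22 31]
y = z − H·x̄ = [20]
S = H·P̄·Hᵀ + R = [98]
K = P̄·Hᵀ·S⁻¹ = [-43/98; 53/98]
x' = x̄ + K·y = [60/49, -9/49]
P' = (I − K·H)·P̄ = [209/98 123/98; 123/98 229/98]

x' = [60/49, -9/49]
P' = [209/98 123/98; 123/98 229/98]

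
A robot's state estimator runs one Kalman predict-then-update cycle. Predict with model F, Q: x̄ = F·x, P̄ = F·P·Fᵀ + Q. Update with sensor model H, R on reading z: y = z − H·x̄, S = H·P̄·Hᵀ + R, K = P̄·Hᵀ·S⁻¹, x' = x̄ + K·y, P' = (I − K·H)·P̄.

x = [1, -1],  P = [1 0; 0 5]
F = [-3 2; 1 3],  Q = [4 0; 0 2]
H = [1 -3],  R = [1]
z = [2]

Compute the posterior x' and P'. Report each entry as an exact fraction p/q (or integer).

x̄ = F·x = [-5, -2]
P̄ = F·P·Fᵀ + Q = [33 27; 27 48]
y = z − H·x̄ = [1]
S = H·P̄·Hᵀ + R = [304]
K = P̄·Hᵀ·S⁻¹ = [-3/19; -117/304]
x' = x̄ + K·y = [-98/19, -725/304]
P' = (I − K·H)·P̄ = [483/19 162/19; 162/19 903/304]

x' = [-98/19, -725/304]
P' = [483/19 162/19; 162/19 903/304]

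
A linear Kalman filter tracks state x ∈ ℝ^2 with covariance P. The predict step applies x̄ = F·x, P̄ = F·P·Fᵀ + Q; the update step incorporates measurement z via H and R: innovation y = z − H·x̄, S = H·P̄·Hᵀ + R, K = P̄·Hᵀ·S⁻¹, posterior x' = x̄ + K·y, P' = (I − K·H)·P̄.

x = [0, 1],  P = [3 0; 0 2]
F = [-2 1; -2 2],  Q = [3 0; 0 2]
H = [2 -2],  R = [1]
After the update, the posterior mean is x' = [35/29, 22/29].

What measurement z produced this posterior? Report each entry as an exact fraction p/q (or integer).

z = [1]

x̄ = F·x = [1, 2]
P̄ = F·P·Fᵀ + Q = [17 16; 16 22]
S = H·P̄·Hᵀ + R = [29]
K = P̄·Hᵀ·S⁻¹ = [2/29; -12/29]
x' − x̄ = [6/29, -36/29] = K·y
y = (KᵀK)⁻¹·Kᵀ·(x' − x̄) = [3]
z = y + H·x̄ = [3] + [-2] = [1]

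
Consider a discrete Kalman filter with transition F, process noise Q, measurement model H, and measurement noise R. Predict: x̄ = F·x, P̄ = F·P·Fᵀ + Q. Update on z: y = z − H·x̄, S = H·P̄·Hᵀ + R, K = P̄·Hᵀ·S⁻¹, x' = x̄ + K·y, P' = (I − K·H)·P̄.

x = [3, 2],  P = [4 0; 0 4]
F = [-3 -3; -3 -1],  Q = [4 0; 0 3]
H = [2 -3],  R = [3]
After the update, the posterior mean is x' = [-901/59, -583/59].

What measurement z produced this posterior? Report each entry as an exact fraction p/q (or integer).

x̄ = F·x = [-15, -11]
P̄ = F·P·Fᵀ + Q = [76 48; 48 43]
S = H·P̄·Hᵀ + R = [118]
K = P̄·Hᵀ·S⁻¹ = [4/59; -33/118]
x' − x̄ = [-16/59, 66/59] = K·y
y = (KᵀK)⁻¹·Kᵀ·(x' − x̄) = [-4]
z = y + H·x̄ = [-4] + [3] = [-1]

z = [-1]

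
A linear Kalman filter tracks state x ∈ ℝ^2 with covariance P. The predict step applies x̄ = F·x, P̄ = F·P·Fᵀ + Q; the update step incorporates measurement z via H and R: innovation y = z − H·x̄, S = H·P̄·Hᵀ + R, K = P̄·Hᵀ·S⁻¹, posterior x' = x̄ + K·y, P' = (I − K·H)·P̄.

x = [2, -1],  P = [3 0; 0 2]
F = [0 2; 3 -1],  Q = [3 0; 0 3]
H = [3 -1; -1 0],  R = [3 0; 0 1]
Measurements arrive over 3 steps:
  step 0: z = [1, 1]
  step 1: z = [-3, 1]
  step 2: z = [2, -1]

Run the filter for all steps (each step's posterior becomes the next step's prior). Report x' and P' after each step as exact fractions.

step 0: x̄ = F·x = [-2, 7]
step 0: P̄ = F·P·Fᵀ + Q = [11 -4; -4 32]
step 0: y = z − H·x̄ = [14, -1]
step 0: S = H·P̄·Hᵀ + R = [158 -37; -37 12]
step 0: K = P̄·Hᵀ·S⁻¹ = [37/527 -369/527; -380/527 -996/527]
step 0: x' = x̄ + K·y = [-167/527, -635/527]
step 0: P' = (I − K·H)·P̄ = [369/527 996/527; 996/527 4128/527]
step 1: x̄ = F·x = [-1270/527, 134/527]
step 1: P̄ = F·P·Fᵀ + Q = [18093/527 -2280/527; -2280/527 3054/527]
step 1: y = z − H·x̄ = [139/31, -743/527]
step 1: S = H·P̄·Hᵀ + R = [10656/31 -3327/31; -3327/31 18620/527]
step 1: K = P̄·Hᵀ·S⁻¹ = [18853/110139 -16585/36713; -34960/110139 -30902/36713]
step 1: x' = x̄ + K·y = [-110738/110139, 1952/110139]
step 1: P' = (I − K·H)·P̄ = [16585/36713 30902/36713; 30902/36713 127666/36713]
step 2: x̄ = F·x = [3904/110139, -334166/110139]
step 2: P̄ = F·P·Fᵀ + Q = [620803/36713 -69920/36713; -69920/36713 201658/36713]
step 2: y = z − H·x̄ = [-125600/110139, -106235/110139]
step 2: S = H·P̄·Hᵀ + R = [6318544/36713 -1932329/36713; -1932329/36713 657516/36713]
step 2: K = P̄·Hᵀ·S⁻¹ = [1932329/11457751 -5139207/11457751; -3688216/11457751 -9620634/11457751]
step 2: x' = x̄ + K·y = [3159591/11457751, -21277684/11457751]
step 2: P' = (I − K·H)·P̄ = [5139207/11457751 9620634/11457751; 9620634/11457751 39926550/11457751]

step 0: x' = [-167/527, -635/527], P' = [369/527 996/527; 996/527 4128/527]
step 1: x' = [-110738/110139, 1952/110139], P' = [16585/36713 30902/36713; 30902/36713 127666/36713]
step 2: x' = [3159591/11457751, -21277684/11457751], P' = [5139207/11457751 9620634/11457751; 9620634/11457751 39926550/11457751]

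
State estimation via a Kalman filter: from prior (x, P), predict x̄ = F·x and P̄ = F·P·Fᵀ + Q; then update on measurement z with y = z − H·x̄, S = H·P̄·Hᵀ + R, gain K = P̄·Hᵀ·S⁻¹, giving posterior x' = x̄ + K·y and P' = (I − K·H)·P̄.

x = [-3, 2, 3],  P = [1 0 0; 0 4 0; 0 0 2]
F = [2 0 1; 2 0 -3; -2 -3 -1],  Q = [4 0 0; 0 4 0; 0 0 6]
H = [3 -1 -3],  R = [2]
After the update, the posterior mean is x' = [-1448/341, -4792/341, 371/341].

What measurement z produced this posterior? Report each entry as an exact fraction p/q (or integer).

x̄ = F·x = [-3, -15, -3]
P̄ = F·P·Fᵀ + Q = [10 -2 -6; -2 26 2; -6 2 48]
S = H·P̄·Hᵀ + R = [682]
K = P̄·Hᵀ·S⁻¹ = [25/341; -19/341; -82/341]
x' − x̄ = [-425/341, 323/341, 1394/341] = K·y
y = (KᵀK)⁻¹·Kᵀ·(x' − x̄) = [-17]
z = y + H·x̄ = [-17] + [15] = [-2]

z = [-2]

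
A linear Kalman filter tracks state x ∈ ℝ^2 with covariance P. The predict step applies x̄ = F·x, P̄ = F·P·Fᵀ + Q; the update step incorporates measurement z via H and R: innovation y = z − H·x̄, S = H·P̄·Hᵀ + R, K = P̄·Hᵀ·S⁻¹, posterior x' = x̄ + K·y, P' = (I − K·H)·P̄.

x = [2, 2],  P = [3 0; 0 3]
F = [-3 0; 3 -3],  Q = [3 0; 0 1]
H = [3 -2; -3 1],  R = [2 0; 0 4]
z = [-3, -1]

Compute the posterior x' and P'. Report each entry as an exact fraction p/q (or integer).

x' = [1473/12527, 16528/12527]
P' = [16818/12527 27414/12527; 27414/12527 50174/12527]

x̄ = F·x = [-6, 0]
P̄ = F·P·Fᵀ + Q = [30 -27; -27 55]
y = z − H·x̄ = [15, -19]
S = H·P̄·Hᵀ + R = [816 -623; -623 491]
K = P̄·Hᵀ·S⁻¹ = [-2187/12527 -5760/12527; -9053/12527 -8017/12527]
x' = x̄ + K·y = [1473/12527, 16528/12527]
P' = (I − K·H)·P̄ = [16818/12527 27414/12527; 27414/12527 50174/12527]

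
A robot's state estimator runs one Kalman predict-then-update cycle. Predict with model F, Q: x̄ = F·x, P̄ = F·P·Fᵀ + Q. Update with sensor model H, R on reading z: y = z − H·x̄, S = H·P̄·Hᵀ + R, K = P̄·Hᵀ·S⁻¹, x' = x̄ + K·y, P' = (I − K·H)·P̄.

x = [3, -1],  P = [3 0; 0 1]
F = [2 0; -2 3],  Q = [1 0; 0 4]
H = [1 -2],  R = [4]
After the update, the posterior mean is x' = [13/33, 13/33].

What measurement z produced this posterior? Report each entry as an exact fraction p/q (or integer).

z = [-1]

x̄ = F·x = [6, -9]
P̄ = F·P·Fᵀ + Q = [13 -12; -12 25]
S = H·P̄·Hᵀ + R = [165]
K = P̄·Hᵀ·S⁻¹ = [37/165; -62/165]
x' − x̄ = [-185/33, 310/33] = K·y
y = (KᵀK)⁻¹·Kᵀ·(x' − x̄) = [-25]
z = y + H·x̄ = [-25] + [24] = [-1]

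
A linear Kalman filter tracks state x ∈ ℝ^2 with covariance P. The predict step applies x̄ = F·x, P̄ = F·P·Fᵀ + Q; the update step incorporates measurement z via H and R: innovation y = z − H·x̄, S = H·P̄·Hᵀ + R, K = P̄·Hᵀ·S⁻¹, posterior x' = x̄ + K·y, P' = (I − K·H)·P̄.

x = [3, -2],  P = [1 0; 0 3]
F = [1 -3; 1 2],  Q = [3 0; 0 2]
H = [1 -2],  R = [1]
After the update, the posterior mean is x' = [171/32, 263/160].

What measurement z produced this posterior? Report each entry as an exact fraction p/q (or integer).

x̄ = F·x = [9, -1]
P̄ = F·P·Fᵀ + Q = [31 -17; -17 15]
S = H·P̄·Hᵀ + R = [160]
K = P̄·Hᵀ·S⁻¹ = [13/32; -47/160]
x' − x̄ = [-117/32, 423/160] = K·y
y = (KᵀK)⁻¹·Kᵀ·(x' − x̄) = [-9]
z = y + H·x̄ = [-9] + [11] = [2]

z = [2]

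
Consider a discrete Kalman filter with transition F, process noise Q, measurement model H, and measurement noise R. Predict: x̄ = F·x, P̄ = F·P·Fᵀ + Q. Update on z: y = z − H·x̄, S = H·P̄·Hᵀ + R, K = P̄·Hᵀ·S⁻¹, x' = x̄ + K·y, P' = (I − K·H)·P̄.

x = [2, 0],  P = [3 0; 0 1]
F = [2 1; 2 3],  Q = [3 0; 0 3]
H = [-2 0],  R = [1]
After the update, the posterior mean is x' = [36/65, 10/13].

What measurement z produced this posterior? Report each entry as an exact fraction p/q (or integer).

x̄ = F·x = [4, 4]
P̄ = F·P·Fᵀ + Q = [16 15; 15 24]
S = H·P̄·Hᵀ + R = [65]
K = P̄·Hᵀ·S⁻¹ = [-32/65; -6/13]
x' − x̄ = [-224/65, -42/13] = K·y
y = (KᵀK)⁻¹·Kᵀ·(x' − x̄) = [7]
z = y + H·x̄ = [7] + [-8] = [-1]

z = [-1]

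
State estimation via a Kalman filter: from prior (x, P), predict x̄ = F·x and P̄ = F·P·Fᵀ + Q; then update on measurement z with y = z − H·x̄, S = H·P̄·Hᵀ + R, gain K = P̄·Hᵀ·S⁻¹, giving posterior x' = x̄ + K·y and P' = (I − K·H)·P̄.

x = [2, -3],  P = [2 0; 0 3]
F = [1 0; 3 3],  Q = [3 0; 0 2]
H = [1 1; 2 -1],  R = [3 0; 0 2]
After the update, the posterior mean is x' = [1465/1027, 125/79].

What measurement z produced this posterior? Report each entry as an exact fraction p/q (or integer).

x̄ = F·x = [2, -3]
P̄ = F·P·Fᵀ + Q = [5 6; 6 47]
S = H·P̄·Hᵀ + R = [67 -31; -31 45]
K = P̄·Hᵀ·S⁻¹ = [619/2054 609/2054; 50/79 -27/79]
x' − x̄ = [-589/1027, 362/79] = K·y
y = (KᵀK)⁻¹·Kᵀ·(x' − x̄) = [4, -6]
z = y + H·x̄ = [4, -6] + [-1, 7] = [3, 1]

z = [3, 1]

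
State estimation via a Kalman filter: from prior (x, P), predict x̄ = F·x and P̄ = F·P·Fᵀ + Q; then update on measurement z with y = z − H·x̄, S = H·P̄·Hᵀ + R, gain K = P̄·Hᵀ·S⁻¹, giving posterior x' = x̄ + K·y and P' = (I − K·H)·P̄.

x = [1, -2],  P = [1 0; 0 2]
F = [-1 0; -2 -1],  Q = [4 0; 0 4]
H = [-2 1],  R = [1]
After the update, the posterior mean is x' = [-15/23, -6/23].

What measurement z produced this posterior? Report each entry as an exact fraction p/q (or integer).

x̄ = F·x = [-1, 0]
P̄ = F·P·Fᵀ + Q = [5 2; 2 10]
S = H·P̄·Hᵀ + R = [23]
K = P̄·Hᵀ·S⁻¹ = [-8/23; 6/23]
x' − x̄ = [8/23, -6/23] = K·y
y = (KᵀK)⁻¹·Kᵀ·(x' − x̄) = [-1]
z = y + H·x̄ = [-1] + [2] = [1]

z = [1]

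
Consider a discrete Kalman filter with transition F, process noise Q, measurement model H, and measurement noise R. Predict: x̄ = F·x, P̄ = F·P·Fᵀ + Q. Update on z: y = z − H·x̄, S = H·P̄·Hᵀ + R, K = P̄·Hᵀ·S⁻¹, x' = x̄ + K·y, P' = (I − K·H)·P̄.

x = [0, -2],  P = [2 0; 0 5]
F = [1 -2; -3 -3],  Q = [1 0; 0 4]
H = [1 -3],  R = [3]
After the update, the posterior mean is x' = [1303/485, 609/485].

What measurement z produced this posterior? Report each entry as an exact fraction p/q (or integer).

x̄ = F·x = [4, 6]
P̄ = F·P·Fᵀ + Q = [23 24; 24 67]
S = H·P̄·Hᵀ + R = [485]
K = P̄·Hᵀ·S⁻¹ = [-49/485; -177/485]
x' − x̄ = [-637/485, -2301/485] = K·y
y = (KᵀK)⁻¹·Kᵀ·(x' − x̄) = [13]
z = y + H·x̄ = [13] + [-14] = [-1]

z = [-1]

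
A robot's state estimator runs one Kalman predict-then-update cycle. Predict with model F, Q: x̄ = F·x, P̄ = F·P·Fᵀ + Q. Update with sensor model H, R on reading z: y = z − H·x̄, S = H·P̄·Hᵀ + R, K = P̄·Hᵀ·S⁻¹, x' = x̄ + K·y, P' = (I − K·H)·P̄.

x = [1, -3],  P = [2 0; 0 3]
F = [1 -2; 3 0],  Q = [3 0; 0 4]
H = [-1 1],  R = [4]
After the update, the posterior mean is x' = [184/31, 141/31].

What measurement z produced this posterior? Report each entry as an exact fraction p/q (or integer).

z = [-1]

x̄ = F·x = [7, 3]
P̄ = F·P·Fᵀ + Q = [17 6; 6 22]
S = H·P̄·Hᵀ + R = [31]
K = P̄·Hᵀ·S⁻¹ = [-11/31; 16/31]
x' − x̄ = [-33/31, 48/31] = K·y
y = (KᵀK)⁻¹·Kᵀ·(x' − x̄) = [3]
z = y + H·x̄ = [3] + [-4] = [-1]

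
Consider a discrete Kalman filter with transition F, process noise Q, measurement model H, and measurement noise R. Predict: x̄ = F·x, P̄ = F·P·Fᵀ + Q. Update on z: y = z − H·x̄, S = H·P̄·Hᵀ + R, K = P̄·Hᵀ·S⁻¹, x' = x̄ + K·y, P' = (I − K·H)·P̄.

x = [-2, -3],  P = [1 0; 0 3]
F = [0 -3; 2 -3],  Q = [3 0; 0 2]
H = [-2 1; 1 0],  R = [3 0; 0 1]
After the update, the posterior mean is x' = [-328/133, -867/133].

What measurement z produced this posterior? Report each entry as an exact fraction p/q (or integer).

z = [-2, -3]

x̄ = F·x = [9, 5]
P̄ = F·P·Fᵀ + Q = [30 27; 27 33]
S = H·P̄·Hᵀ + R = [48 -33; -33 31]
K = P̄·Hᵀ·S⁻¹ = [-11/133 117/133; 80/133 201/133]
x' − x̄ = [-1525/133, -1532/133] = K·y
y = (KᵀK)⁻¹·Kᵀ·(x' − x̄) = [11, -12]
z = y + H·x̄ = [11, -12] + [-13, 9] = [-2, -3]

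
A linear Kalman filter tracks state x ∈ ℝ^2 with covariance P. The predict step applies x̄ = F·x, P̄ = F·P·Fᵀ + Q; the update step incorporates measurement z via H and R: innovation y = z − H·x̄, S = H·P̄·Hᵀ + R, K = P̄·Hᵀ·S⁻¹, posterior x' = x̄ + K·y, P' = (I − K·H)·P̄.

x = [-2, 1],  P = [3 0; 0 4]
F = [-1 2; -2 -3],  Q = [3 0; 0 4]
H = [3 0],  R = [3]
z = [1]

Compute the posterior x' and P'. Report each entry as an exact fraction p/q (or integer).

x' = [26/67, 265/67]
P' = [22/67 -18/67; -18/67 2512/67]

x̄ = F·x = [4, 1]
P̄ = F·P·Fᵀ + Q = [22 -18; -18 52]
y = z − H·x̄ = [-11]
S = H·P̄·Hᵀ + R = [201]
K = P̄·Hᵀ·S⁻¹ = [22/67; -18/67]
x' = x̄ + K·y = [26/67, 265/67]
P' = (I − K·H)·P̄ = [22/67 -18/67; -18/67 2512/67]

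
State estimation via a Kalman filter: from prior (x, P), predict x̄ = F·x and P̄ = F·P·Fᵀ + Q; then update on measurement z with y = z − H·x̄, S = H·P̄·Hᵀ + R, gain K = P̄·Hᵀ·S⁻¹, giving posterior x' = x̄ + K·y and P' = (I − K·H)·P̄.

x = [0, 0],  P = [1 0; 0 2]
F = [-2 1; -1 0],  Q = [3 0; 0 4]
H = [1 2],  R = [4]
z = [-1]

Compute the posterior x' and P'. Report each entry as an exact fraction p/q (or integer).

x̄ = F·x = [0, 0]
P̄ = F·P·Fᵀ + Q = [9 2; 2 5]
y = z − H·x̄ = [-1]
S = H·P̄·Hᵀ + R = [41]
K = P̄·Hᵀ·S⁻¹ = [13/41; 12/41]
x' = x̄ + K·y = [-13/41, -12/41]
P' = (I − K·H)·P̄ = [200/41 -74/41; -74/41 61/41]

x' = [-13/41, -12/41]
P' = [200/41 -74/41; -74/41 61/41]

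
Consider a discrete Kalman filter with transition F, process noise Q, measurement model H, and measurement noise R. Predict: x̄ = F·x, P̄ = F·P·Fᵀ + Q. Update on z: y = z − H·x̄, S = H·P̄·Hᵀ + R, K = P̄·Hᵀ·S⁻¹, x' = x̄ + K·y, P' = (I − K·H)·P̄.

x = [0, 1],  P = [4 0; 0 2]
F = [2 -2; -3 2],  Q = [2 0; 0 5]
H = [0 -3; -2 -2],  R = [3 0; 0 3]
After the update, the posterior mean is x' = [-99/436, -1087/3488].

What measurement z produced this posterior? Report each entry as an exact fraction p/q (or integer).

z = [1, 1]

x̄ = F·x = [-2, 2]
P̄ = F·P·Fᵀ + Q = [26 -32; -32 49]
S = H·P̄·Hᵀ + R = [444 102; 102 47]
K = P̄·Hᵀ·S⁻¹ = [137/436 -93/218; -1147/3488 -17/1744]
x' − x̄ = [773/436, -8063/3488] = K·y
y = (KᵀK)⁻¹·Kᵀ·(x' − x̄) = [7, 1]
z = y + H·x̄ = [7, 1] + [-6, 0] = [1, 1]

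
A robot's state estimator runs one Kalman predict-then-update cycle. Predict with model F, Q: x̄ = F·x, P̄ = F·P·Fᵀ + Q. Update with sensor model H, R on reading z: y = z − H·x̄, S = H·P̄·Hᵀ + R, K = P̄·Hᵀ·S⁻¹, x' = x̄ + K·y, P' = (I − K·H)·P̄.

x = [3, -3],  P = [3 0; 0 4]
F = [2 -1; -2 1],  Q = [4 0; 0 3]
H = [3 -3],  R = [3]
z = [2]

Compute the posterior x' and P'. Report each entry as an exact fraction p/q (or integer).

x' = [27/107, -53/107]
P' = [196/107 178/107; 178/107 391/214]

x̄ = F·x = [9, -9]
P̄ = F·P·Fᵀ + Q = [20 -16; -16 19]
y = z − H·x̄ = [-52]
S = H·P̄·Hᵀ + R = [642]
K = P̄·Hᵀ·S⁻¹ = [18/107; -35/214]
x' = x̄ + K·y = [27/107, -53/107]
P' = (I − K·H)·P̄ = [196/107 178/107; 178/107 391/214]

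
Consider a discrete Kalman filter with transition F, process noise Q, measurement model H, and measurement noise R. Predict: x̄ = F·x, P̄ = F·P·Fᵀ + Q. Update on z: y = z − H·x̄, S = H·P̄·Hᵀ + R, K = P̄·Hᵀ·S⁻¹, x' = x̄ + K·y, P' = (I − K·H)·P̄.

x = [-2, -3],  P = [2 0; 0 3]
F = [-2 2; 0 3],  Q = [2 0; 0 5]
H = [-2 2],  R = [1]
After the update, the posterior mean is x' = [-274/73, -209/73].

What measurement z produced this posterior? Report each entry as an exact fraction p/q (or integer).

x̄ = F·x = [-2, -9]
P̄ = F·P·Fᵀ + Q = [22 18; 18 32]
S = H·P̄·Hᵀ + R = [73]
K = P̄·Hᵀ·S⁻¹ = [-8/73; 28/73]
x' − x̄ = [-128/73, 448/73] = K·y
y = (KᵀK)⁻¹·Kᵀ·(x' − x̄) = [16]
z = y + H·x̄ = [16] + [-14] = [2]

z = [2]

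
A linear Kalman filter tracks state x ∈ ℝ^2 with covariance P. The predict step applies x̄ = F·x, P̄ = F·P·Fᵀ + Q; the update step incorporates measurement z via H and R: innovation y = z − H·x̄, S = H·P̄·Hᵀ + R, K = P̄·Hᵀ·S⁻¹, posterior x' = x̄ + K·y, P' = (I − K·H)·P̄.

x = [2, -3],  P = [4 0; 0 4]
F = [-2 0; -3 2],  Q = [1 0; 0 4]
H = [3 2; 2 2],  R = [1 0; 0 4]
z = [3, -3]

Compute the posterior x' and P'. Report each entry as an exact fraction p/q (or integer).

x̄ = F·x = [-4, -12]
P̄ = F·P·Fᵀ + Q = [17 24; 24 56]
y = z − H·x̄ = [39, 29]
S = H·P̄·Hᵀ + R = [666 566; 566 488]
K = P̄·Hᵀ·S⁻¹ = [475/1163 -711/2326; -192/1163 604/1163]
x' = x̄ + K·y = [7127/2326, -3928/1163]
P' = (I − K·H)·P̄ = [1897/1163 -2608/1163; -2608/1163 3816/1163]

x' = [7127/2326, -3928/1163]
P' = [1897/1163 -2608/1163; -2608/1163 3816/1163]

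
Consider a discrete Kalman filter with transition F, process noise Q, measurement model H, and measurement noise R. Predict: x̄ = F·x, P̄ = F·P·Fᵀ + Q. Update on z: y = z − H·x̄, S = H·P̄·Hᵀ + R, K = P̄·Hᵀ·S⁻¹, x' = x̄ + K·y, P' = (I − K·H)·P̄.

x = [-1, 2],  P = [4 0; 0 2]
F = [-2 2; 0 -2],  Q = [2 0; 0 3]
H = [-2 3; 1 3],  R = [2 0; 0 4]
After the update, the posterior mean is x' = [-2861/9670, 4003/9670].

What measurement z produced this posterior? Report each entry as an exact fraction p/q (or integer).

x̄ = F·x = [6, -4]
P̄ = F·P·Fᵀ + Q = [26 -8; -8 11]
S = H·P̄·Hᵀ + R = [301 71; 71 81]
K = P̄·Hᵀ·S⁻¹ = [-3149/9670 2999/9670; 1097/9670 2023/9670]
x' − x̄ = [-60881/9670, 42683/9670] = K·y
y = (KᵀK)⁻¹·Kᵀ·(x' − x̄) = [26, 7]
z = y + H·x̄ = [26, 7] + [-24, -6] = [2, 1]

z = [2, 1]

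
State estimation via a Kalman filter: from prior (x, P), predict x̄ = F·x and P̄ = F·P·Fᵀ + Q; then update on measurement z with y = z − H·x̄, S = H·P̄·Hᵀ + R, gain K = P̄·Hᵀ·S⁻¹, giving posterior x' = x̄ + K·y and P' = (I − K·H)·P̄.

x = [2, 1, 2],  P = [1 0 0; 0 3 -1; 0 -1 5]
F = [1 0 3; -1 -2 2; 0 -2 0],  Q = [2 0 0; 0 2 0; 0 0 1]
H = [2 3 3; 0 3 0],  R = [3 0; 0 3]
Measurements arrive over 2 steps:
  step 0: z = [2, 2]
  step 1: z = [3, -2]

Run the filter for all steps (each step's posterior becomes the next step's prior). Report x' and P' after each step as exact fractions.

step 0: x' = [16336/3081, 3200/9243, -9392/3081], P' = [14771/1027 -776/3081 -9307/1027; -776/3081 2588/9243 -263/3081; -9307/1027 -263/3081 6405/1027]
step 1: x' = [73551580/37025803, -65710555/111077409, 19039652/111077409], P' = [72877596/37025803 -4808782/37025803 -36013690/37025803; -4808782/37025803 33246004/111077409 -20816489/111077409; -36013690/37025803 -20816489/111077409 109350067/111077409]

step 0: x̄ = F·x = [8, 0, -2]
step 0: P̄ = F·P·Fᵀ + Q = [48 35 6; 35 43 16; 6 16 13]
step 0: y = z − H·x̄ = [-8, 2]
step 0: S = H·P̄·Hᵀ + R = [1479 741; 741 390]
step 0: K = P̄·Hᵀ·S⁻¹ = [65/237 -776/3081; 19/711 2588/9243; 26/237 -263/3081]
step 0: x' = x̄ + K·y = [16336/3081, 3200/9243, -9392/3081]
step 0: P' = (I − K·H)·P̄ = [14771/1027 -776/3081 -9307/1027; -776/3081 2588/9243 -263/3081; -9307/1027 -263/3081 6405/1027]
step 1: x̄ = F·x = [-11840/3081, -111760/9243, -6400/9243]
step 1: P̄ = F·P·Fᵀ + Q = [18628/1027 102028/3081 3130/3081; 102028/3081 724409/9243 8852/9243; 3130/3081 8852/9243 19595/9243]
step 1: y = z − H·x̄ = [50361/1027, 105598/3081]
step 1: S = H·P̄·Hᵀ + R = [1259933/1027 937317/1027; 937317/1027 727490/1027]
step 1: K = P̄·Hᵀ·S⁻¹ = [7762592/37025803 -4808782/37025803; 937317/37025803 33246004/111077409; 5502066/37025803 -20816489/111077409]
step 1: x' = x̄ + K·y = [73551580/37025803, -65710555/111077409, 19039652/111077409]
step 1: P' = (I − K·H)·P̄ = [72877596/37025803 -4808782/37025803 -36013690/37025803; -4808782/37025803 33246004/111077409 -20816489/111077409; -36013690/37025803 -20816489/111077409 109350067/111077409]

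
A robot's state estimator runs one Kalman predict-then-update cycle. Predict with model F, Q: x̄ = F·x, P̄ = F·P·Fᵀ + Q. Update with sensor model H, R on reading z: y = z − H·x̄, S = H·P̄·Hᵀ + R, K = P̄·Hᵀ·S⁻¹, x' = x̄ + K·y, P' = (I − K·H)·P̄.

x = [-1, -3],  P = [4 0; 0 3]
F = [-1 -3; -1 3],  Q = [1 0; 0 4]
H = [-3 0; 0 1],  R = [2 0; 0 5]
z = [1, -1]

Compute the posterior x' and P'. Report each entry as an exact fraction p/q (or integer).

x̄ = F·x = [10, -8]
P̄ = F·P·Fᵀ + Q = [32 -23; -23 35]
y = z − H·x̄ = [31, 7]
S = H·P̄·Hᵀ + R = [290 69; 69 40]
K = P̄·Hᵀ·S⁻¹ = [-2253/6839 -46/6839; 345/6839 5389/6839]
x' = x̄ + K·y = [-1775/6839, -6294/6839]
P' = (I − K·H)·P̄ = [1502/6839 -230/6839; -230/6839 26945/6839]

x' = [-1775/6839, -6294/6839]
P' = [1502/6839 -230/6839; -230/6839 26945/6839]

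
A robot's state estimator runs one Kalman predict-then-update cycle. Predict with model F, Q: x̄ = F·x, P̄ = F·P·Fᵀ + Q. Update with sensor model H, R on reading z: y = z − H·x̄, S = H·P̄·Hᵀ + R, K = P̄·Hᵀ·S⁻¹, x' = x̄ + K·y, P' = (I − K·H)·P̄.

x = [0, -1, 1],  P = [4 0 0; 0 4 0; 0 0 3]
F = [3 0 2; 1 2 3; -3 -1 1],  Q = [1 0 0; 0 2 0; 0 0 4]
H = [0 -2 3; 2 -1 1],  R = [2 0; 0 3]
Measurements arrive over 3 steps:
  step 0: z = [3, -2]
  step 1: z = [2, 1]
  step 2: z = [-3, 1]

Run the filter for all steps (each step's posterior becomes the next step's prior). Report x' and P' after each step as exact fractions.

step 0: x' = [-22262/19315, 73534/57945, 107047/57945], P' = [29291/19315 85056/19315 54188/19315; 85056/19315 1517908/57945 1005214/57945; 54188/19315 1005214/57945 678502/57945]
step 1: x' = [785113055/1110457507, 5300498432/1110457507, 8524228/2207669], P' = [3243760133/3331372521 6916332692/3331372521 8226110/6623007; 6916332692/3331372521 46953190328/3331372521 60729266/6623007; 8226110/6623007 60729266/6623007 40953658/6623007]
step 2: x' = [17239836523319/10622273384481, 38831285108923/10622273384481, 5018424139187/3540757794827], P' = [10200061724621/10622273384481 21176527528864/10622273384481 4207043906770/3540757794827; 21176527528864/10622273384481 47063947997332/3540757794827 91737187437598/10622273384481; 4207043906770/3540757794827 91737187437598/10622273384481 61917673616614/10622273384481]

step 0: x̄ = F·x = [2, 1, 2]
step 0: P̄ = F·P·Fᵀ + Q = [49 30 -30; 30 49 -11; -30 -11 47]
step 0: y = z − H·x̄ = [-1, -7]
step 0: S = H·P̄·Hᵀ + R = [753 -6; -6 77]
step 0: K = P̄·Hᵀ·S⁻¹ = [-3774/19315 9238/19315; -10087/57945 -262/19315; 12539/57945 -176/19315]
step 0: x' = x̄ + K·y = [-22262/19315, 73534/57945, 107047/57945]
step 0: P' = (I − K·H)·P̄ = [29291/19315 85056/19315 54188/19315; 85056/19315 1517908/57945 1005214/57945; 54188/19315 1005214/57945 678502/57945]
step 1: x̄ = F·x = [13736/57945, 401423/57945, 77957/19315]
step 1: P̄ = F·P·Fᵀ + Q = [5513578/57945 11674699/57945 -899159/19315; 11674699/57945 26440537/57945 -1785277/19315; -899159/19315 -1785277/19315 588081/19315]
step 1: y = z − H·x̄ = [217123/57945, 39605/11589]
step 1: S = H·P̄·Hᵀ + R = [186026197/57945 4413860/11589; 4413860/11589 731177/11589]
step 1: K = P̄·Hᵀ·S⁻¹ = [-709732697/3331372521 1236306968/3331372521; -1132959131/3331372521 -857901382/3331372521; 701221/6623007 -1107796/6623007]
step 1: x' = x̄ + K·y = [785113055/1110457507, 5300498432/1110457507, 8524228/2207669]
step 1: P' = (I − K·H)·P̄ = [3243760133/3331372521 6916332692/3331372521 8226110/6623007; 6916332692/3331372521 46953190328/3331372521 60729266/6623007; 8226110/6623007 60729266/6623007 40953658/6623007]
step 2: x̄ = F·x = [10930712533/1110457507, 24249169971/1110457507, -3368150913/1110457507]
step 2: P̄ = F·P·Fᵀ + Q = [164576773574/3331372521 114176588739/1110457507 -82250300911/3331372521; 114176588739/1110457507 267390018859/1110457507 -51300535805/1110457507; -82250300911/3331372521 -51300535805/1110457507 65650166159/3331372521]
step 2: y = z − H·x̄ = [55271420160/1110457507, 6866353325/1110457507]
step 2: S = H·P̄·Hᵀ + R = [1884337918587/1110457507 235725926124/1110457507; 235725926124/1110457507 48268126971/1110457507]
step 2: K = P̄·Hᵀ·S⁻¹ = [-2244829948399/10622273384481 3948242546896/10622273384481; -1195354278533/3540757794827 -2367200498890/10622273384481; 1139322987323/10622273384481 -508583375596/3540757794827]
step 2: x' = x̄ + K·y = [17239836523319/10622273384481, 38831285108923/10622273384481, 5018424139187/3540757794827]
step 2: P' = (I − K·H)·P̄ = [10200061724621/10622273384481 21176527528864/10622273384481 4207043906770/3540757794827; 21176527528864/10622273384481 47063947997332/3540757794827 91737187437598/10622273384481; 4207043906770/3540757794827 91737187437598/10622273384481 61917673616614/10622273384481]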